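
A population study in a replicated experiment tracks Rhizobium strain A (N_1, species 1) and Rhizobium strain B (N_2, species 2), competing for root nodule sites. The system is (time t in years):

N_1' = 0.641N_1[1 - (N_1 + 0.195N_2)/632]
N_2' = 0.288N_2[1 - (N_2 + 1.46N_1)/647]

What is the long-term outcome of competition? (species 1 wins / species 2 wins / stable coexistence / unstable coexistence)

species 1 excludes species 2

Compare the nullcline intercepts: K1/α12 = 632/0.195 = 3240 > K2 = 647; K2/α21 = 647/1.46 = 443 < K1 = 632.
Since the inequalities point opposite ways, species 1 can invade but species 2 cannot.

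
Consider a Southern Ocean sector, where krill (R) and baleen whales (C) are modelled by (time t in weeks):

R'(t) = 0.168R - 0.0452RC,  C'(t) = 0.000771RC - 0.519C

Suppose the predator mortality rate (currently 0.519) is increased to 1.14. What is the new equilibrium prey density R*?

At the interior fixed point, setting dC/dt = 0 with C > 0 fixes R* = (predator death rate)/(RC coefficient) — independent of the other coefficients.
With the change, R* = 1.14/0.000771 = 1480; it rises from 673.

R* ≈ 1480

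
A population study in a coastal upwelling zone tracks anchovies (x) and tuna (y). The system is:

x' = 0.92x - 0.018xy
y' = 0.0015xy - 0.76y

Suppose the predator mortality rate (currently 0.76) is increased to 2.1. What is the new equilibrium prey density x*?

At the interior fixed point, setting dy/dt = 0 with y > 0 fixes x* = (predator death rate)/(xy coefficient) — independent of the other coefficients.
With the change, x* = 2.1/0.0015 = 1400; it rises from 507.

x* ≈ 1400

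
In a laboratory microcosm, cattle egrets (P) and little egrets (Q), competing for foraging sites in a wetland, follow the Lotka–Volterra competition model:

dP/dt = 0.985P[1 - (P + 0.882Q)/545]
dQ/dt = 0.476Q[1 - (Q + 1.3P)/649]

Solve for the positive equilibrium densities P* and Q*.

P* ≈ 187, Q* ≈ 406

Setting both brackets to zero gives the nullclines P + 0.882Q = 545 and 1.3P + Q = 649.
Substituting Q = 649 - 1.3P into the first: P(1 - 0.882·1.3) = 545 - 0.882·649.
So P* = -27.4/-0.147 = 187, and then Q* = 649 - 1.3·187 = 406.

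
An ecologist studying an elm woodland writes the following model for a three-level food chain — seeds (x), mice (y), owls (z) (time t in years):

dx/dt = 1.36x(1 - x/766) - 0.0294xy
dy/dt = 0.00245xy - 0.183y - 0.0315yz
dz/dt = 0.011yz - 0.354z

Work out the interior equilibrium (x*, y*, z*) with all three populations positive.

x* ≈ 233, y* ≈ 32.2, z* ≈ 12.3

From dz/dt = 0: 0.011y* = 0.354, so y* = 32.2.
From dx/dt = 0: 1.36(1 - x*/766) = 0.0294·32.2, giving x* = 766·(1 - 0.696) = 233.
From dy/dt = 0: 0.00245·233 - 0.183 = 0.0315z*, so z* = 0.388/0.0315 = 12.3.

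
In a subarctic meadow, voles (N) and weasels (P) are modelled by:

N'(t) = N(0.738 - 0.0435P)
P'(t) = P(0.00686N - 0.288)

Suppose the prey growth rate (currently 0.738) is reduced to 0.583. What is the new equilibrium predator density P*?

P* ≈ 13.4

At the interior fixed point, setting dN/dt = 0 with N > 0 fixes P* = (prey growth rate)/(NP coefficient) — independent of the other coefficients.
With the change, P* = 0.583/0.0435 = 13.4; it falls from 17.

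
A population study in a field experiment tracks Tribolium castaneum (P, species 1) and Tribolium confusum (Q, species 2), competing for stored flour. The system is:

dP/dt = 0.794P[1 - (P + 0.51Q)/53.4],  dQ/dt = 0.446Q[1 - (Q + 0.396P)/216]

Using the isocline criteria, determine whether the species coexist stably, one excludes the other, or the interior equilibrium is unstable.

Compare the nullcline intercepts: K1/α12 = 53.4/0.51 = 105 < K2 = 216; K2/α21 = 216/0.396 = 545 > K1 = 53.4.
Since the inequalities point opposite ways, species 2 can invade but species 1 cannot.

species 2 excludes species 1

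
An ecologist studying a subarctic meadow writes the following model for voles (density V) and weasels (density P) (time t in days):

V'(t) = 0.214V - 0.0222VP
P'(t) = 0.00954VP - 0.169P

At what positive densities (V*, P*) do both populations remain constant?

V* ≈ 17.7, P* ≈ 9.64

Set dP/dt = 0 with P > 0: 0.00954V - 0.169 = 0, so V* = 0.169/0.00954 = 17.7.
Set dV/dt = 0 with V > 0: 0.214 - 0.0222P = 0, so P* = 0.214/0.0222 = 9.64.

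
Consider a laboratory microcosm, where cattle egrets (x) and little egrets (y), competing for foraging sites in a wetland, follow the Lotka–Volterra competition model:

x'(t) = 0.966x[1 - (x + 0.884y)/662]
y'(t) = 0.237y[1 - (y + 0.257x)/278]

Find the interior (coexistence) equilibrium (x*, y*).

Setting both brackets to zero gives the nullclines x + 0.884y = 662 and 0.257x + y = 278.
Substituting y = 278 - 0.257x into the first: x(1 - 0.884·0.257) = 662 - 0.884·278.
So x* = 416/0.773 = 539, and then y* = 278 - 0.257·539 = 140.

x* ≈ 539, y* ≈ 140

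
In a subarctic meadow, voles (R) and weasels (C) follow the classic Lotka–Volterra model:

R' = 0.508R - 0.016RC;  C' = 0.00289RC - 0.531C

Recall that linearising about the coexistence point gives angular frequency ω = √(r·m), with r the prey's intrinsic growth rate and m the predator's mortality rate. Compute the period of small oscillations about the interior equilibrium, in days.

Here r = 0.508 and m = 0.531, so r·m = 0.27.
ω = √0.27 = 0.519 per day, hence T = 2π/ω ≈ 12.1 days.

T ≈ 12.1 days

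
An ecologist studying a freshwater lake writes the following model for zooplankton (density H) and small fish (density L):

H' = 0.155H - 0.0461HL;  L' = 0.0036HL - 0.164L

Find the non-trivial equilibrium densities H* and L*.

Set dL/dt = 0 with L > 0: 0.0036H - 0.164 = 0, so H* = 0.164/0.0036 = 45.6.
Set dH/dt = 0 with H > 0: 0.155 - 0.0461L = 0, so L* = 0.155/0.0461 = 3.36.

H* ≈ 45.6, L* ≈ 3.36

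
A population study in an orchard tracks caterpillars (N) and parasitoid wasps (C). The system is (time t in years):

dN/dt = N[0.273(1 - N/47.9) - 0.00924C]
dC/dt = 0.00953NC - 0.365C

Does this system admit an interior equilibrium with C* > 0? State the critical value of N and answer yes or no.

Threshold N = 38.3; K > 38.3, so yes, the predator persists.

The predator equation gives dC/dt > 0 only when N > 0.365/0.00953 = 38.3.
Without the predator, N → K = 47.9. Since 47.9 > 38.3, the predator can invade and persist.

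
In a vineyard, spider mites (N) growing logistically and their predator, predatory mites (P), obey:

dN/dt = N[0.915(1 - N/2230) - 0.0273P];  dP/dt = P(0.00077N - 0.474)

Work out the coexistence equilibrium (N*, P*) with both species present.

From dP/dt = 0 with P > 0: 0.00077N* = 0.474, so N* = 616.
Substitute into dN/dt = 0: 0.915(1 - 616/2230) = 0.0273P*.
The bracket is 0.724, giving P* = 0.662/0.0273 = 24.3.

N* ≈ 616, P* ≈ 24.3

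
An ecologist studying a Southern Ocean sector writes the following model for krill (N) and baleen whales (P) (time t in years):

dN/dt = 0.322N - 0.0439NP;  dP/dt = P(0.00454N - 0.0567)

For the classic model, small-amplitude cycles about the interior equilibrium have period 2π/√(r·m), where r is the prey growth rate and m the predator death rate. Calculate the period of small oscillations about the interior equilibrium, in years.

Here r = 0.322 and m = 0.0567, so r·m = 0.0183.
ω = √0.0183 = 0.135 per year, hence T = 2π/ω ≈ 46.5 years.

T ≈ 46.5 years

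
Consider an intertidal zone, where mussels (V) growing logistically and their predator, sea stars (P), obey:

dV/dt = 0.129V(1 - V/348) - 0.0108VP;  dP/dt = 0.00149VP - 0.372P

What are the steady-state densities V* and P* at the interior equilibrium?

V* ≈ 250, P* ≈ 3.38

From dP/dt = 0 with P > 0: 0.00149V* = 0.372, so V* = 250.
Substitute into dV/dt = 0: 0.129(1 - 250/348) = 0.0108P*.
The bracket is 0.283, giving P* = 0.0365/0.0108 = 3.38.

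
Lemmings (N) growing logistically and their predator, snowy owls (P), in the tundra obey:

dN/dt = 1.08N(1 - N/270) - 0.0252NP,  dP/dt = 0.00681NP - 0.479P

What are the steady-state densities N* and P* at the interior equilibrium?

N* ≈ 70.3, P* ≈ 31.7

From dP/dt = 0 with P > 0: 0.00681N* = 0.479, so N* = 70.3.
Substitute into dN/dt = 0: 1.08(1 - 70.3/270) = 0.0252P*.
The bracket is 0.739, giving P* = 0.799/0.0252 = 31.7.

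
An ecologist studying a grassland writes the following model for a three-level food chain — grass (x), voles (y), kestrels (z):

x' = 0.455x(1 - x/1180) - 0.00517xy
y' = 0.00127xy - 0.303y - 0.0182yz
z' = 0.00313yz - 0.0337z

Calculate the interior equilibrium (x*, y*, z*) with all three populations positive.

From dz/dt = 0: 0.00313y* = 0.0337, so y* = 10.8.
From dx/dt = 0: 0.455(1 - x*/1180) = 0.00517·10.8, giving x* = 1180·(1 - 0.122) = 1040.
From dy/dt = 0: 0.00127·1040 - 0.303 = 0.0182z*, so z* = 1.01/0.0182 = 55.6.

x* ≈ 1040, y* ≈ 10.8, z* ≈ 55.6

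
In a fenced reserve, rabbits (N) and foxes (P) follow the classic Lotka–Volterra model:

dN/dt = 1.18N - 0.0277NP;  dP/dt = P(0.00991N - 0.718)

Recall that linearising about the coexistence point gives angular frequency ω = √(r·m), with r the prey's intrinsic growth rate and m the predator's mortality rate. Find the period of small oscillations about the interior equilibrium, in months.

T ≈ 6.83 months

Here r = 1.18 and m = 0.718, so r·m = 0.847.
ω = √0.847 = 0.92 per month, hence T = 2π/ω ≈ 6.83 months.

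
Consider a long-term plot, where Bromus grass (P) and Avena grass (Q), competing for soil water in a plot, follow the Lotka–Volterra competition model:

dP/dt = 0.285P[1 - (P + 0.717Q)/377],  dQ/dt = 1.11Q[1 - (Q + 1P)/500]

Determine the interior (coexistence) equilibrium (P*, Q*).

P* ≈ 65.4, Q* ≈ 435

Setting both brackets to zero gives the nullclines P + 0.717Q = 377 and 1P + Q = 500.
Substituting Q = 500 - 1P into the first: P(1 - 0.717·1) = 377 - 0.717·500.
So P* = 18.5/0.283 = 65.4, and then Q* = 500 - 1·65.4 = 435.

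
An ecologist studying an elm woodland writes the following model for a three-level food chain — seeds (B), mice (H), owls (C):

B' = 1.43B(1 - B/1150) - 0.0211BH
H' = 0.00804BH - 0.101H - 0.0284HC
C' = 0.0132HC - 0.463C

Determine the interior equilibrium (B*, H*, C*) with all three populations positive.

From dC/dt = 0: 0.0132H* = 0.463, so H* = 35.1.
From dB/dt = 0: 1.43(1 - B*/1150) = 0.0211·35.1, giving B* = 1150·(1 - 0.518) = 555.
From dH/dt = 0: 0.00804·555 - 0.101 = 0.0284C*, so C* = 4.36/0.0284 = 154.

B* ≈ 555, H* ≈ 35.1, C* ≈ 154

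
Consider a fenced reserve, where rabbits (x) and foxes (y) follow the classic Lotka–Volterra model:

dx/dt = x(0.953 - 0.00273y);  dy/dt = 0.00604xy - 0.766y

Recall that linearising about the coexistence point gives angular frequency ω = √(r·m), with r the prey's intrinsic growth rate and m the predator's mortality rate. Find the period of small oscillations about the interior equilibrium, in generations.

T ≈ 7.35 generations

Here r = 0.953 and m = 0.766, so r·m = 0.73.
ω = √0.73 = 0.854 per generation, hence T = 2π/ω ≈ 7.35 generations.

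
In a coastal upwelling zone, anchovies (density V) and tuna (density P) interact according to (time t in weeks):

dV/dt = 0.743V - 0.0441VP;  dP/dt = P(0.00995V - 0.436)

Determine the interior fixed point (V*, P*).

Set dP/dt = 0 with P > 0: 0.00995V - 0.436 = 0, so V* = 0.436/0.00995 = 43.8.
Set dV/dt = 0 with V > 0: 0.743 - 0.0441P = 0, so P* = 0.743/0.0441 = 16.8.

V* ≈ 43.8, P* ≈ 16.8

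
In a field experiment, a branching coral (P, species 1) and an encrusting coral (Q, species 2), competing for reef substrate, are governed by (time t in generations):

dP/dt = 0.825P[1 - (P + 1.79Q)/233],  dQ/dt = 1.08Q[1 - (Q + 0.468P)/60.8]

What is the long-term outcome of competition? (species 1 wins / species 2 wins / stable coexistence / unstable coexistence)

species 1 excludes species 2

Compare the nullcline intercepts: K1/α12 = 233/1.79 = 130 > K2 = 60.8; K2/α21 = 60.8/0.468 = 130 < K1 = 233.
Since the inequalities point opposite ways, species 1 can invade but species 2 cannot.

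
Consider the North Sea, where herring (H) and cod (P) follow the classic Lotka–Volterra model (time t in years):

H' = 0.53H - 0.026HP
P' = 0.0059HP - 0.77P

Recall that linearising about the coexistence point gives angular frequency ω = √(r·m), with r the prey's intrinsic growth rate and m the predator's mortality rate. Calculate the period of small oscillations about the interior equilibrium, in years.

T ≈ 9.84 years

Here r = 0.53 and m = 0.77, so r·m = 0.408.
ω = √0.408 = 0.639 per year, hence T = 2π/ω ≈ 9.84 years.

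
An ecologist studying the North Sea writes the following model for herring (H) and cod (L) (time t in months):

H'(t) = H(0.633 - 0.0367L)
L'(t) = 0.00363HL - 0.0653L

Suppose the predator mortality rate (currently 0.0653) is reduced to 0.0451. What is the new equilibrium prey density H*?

H* ≈ 12.4

At the interior fixed point, setting dL/dt = 0 with L > 0 fixes H* = (predator death rate)/(HL coefficient) — independent of the other coefficients.
With the change, H* = 0.0451/0.00363 = 12.4; it falls from 18.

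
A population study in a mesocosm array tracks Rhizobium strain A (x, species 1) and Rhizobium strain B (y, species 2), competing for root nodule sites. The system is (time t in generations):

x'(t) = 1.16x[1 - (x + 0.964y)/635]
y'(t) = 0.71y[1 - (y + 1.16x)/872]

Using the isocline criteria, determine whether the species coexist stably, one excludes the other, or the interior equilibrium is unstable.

species 2 excludes species 1

Compare the nullcline intercepts: K1/α12 = 635/0.964 = 659 < K2 = 872; K2/α21 = 872/1.16 = 752 > K1 = 635.
Since the inequalities point opposite ways, species 2 can invade but species 1 cannot.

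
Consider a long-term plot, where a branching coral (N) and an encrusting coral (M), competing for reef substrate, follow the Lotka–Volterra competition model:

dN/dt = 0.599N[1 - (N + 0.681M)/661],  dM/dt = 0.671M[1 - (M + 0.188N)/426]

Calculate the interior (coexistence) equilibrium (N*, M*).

Setting both brackets to zero gives the nullclines N + 0.681M = 661 and 0.188N + M = 426.
Substituting M = 426 - 0.188N into the first: N(1 - 0.681·0.188) = 661 - 0.681·426.
So N* = 371/0.872 = 425, and then M* = 426 - 0.188·425 = 346.

N* ≈ 425, M* ≈ 346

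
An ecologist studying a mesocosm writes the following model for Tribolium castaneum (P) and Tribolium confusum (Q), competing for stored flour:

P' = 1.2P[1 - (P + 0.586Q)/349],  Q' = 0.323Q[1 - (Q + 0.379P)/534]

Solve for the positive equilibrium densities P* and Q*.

Setting both brackets to zero gives the nullclines P + 0.586Q = 349 and 0.379P + Q = 534.
Substituting Q = 534 - 0.379P into the first: P(1 - 0.586·0.379) = 349 - 0.586·534.
So P* = 36.1/0.778 = 46.4, and then Q* = 534 - 0.379·46.4 = 516.

P* ≈ 46.4, Q* ≈ 516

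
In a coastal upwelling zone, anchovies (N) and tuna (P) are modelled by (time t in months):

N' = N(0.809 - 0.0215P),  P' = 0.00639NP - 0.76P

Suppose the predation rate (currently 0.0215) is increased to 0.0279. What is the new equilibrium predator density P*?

At the interior fixed point, setting dN/dt = 0 with N > 0 fixes P* = (prey growth rate)/(NP coefficient) — independent of the other coefficients.
With the change, P* = 0.809/0.0279 = 29; it falls from 37.6.

P* ≈ 29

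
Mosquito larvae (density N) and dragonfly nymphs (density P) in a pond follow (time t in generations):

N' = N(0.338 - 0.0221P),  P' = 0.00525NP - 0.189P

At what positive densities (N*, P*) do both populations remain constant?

Set dP/dt = 0 with P > 0: 0.00525N - 0.189 = 0, so N* = 0.189/0.00525 = 36.
Set dN/dt = 0 with N > 0: 0.338 - 0.0221P = 0, so P* = 0.338/0.0221 = 15.3.

N* ≈ 36, P* ≈ 15.3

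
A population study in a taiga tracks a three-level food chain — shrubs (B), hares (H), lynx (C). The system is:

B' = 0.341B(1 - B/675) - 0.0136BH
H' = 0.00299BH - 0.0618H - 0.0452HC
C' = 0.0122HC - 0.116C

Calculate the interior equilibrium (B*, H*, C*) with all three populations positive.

B* ≈ 419, H* ≈ 9.51, C* ≈ 26.4

From dC/dt = 0: 0.0122H* = 0.116, so H* = 9.51.
From dB/dt = 0: 0.341(1 - B*/675) = 0.0136·9.51, giving B* = 675·(1 - 0.379) = 419.
From dH/dt = 0: 0.00299·419 - 0.0618 = 0.0452C*, so C* = 1.19/0.0452 = 26.4.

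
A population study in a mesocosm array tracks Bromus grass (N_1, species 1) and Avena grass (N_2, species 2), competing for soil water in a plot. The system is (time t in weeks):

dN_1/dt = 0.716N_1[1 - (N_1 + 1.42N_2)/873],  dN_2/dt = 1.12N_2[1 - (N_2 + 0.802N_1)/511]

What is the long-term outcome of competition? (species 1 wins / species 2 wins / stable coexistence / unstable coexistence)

species 1 excludes species 2

Compare the nullcline intercepts: K1/α12 = 873/1.42 = 615 > K2 = 511; K2/α21 = 511/0.802 = 637 < K1 = 873.
Since the inequalities point opposite ways, species 1 can invade but species 2 cannot.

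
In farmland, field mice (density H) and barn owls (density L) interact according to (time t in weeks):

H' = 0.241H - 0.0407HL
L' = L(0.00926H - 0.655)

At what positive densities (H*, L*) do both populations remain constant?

H* ≈ 70.7, L* ≈ 5.92

Set dL/dt = 0 with L > 0: 0.00926H - 0.655 = 0, so H* = 0.655/0.00926 = 70.7.
Set dH/dt = 0 with H > 0: 0.241 - 0.0407L = 0, so L* = 0.241/0.0407 = 5.92.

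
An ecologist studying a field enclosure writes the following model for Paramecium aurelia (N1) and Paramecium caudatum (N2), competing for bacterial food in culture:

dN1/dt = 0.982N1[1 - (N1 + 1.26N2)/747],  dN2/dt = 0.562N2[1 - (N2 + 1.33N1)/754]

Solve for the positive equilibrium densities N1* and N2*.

Setting both brackets to zero gives the nullclines N1 + 1.26N2 = 747 and 1.33N1 + N2 = 754.
Substituting N2 = 754 - 1.33N1 into the first: N1(1 - 1.26·1.33) = 747 - 1.26·754.
So N1* = -203/-0.676 = 300, and then N2* = 754 - 1.33·300 = 354.

N1* ≈ 300, N2* ≈ 354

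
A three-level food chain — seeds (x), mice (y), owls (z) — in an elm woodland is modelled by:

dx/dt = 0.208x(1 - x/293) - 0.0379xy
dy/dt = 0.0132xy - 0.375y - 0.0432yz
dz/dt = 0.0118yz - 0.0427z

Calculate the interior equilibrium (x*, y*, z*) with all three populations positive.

x* ≈ 99.8, y* ≈ 3.62, z* ≈ 21.8

From dz/dt = 0: 0.0118y* = 0.0427, so y* = 3.62.
From dx/dt = 0: 0.208(1 - x*/293) = 0.0379·3.62, giving x* = 293·(1 - 0.659) = 99.8.
From dy/dt = 0: 0.0132·99.8 - 0.375 = 0.0432z*, so z* = 0.942/0.0432 = 21.8.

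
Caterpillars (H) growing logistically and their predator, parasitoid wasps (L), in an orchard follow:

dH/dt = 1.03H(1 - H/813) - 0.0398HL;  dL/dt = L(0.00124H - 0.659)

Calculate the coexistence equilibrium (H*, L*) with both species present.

H* ≈ 531, L* ≈ 8.96

From dL/dt = 0 with L > 0: 0.00124H* = 0.659, so H* = 531.
Substitute into dH/dt = 0: 1.03(1 - 531/813) = 0.0398L*.
The bracket is 0.346, giving L* = 0.357/0.0398 = 8.96.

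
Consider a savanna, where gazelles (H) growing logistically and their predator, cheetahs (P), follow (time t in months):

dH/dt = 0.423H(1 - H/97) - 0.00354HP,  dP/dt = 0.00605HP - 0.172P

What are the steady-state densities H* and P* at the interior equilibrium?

H* ≈ 28.4, P* ≈ 84.5

From dP/dt = 0 with P > 0: 0.00605H* = 0.172, so H* = 28.4.
Substitute into dH/dt = 0: 0.423(1 - 28.4/97) = 0.00354P*.
The bracket is 0.707, giving P* = 0.299/0.00354 = 84.5.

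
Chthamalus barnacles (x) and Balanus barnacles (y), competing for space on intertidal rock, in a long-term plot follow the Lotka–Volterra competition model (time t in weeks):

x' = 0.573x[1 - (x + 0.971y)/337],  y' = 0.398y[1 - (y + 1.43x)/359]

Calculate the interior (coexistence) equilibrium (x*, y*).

Setting both brackets to zero gives the nullclines x + 0.971y = 337 and 1.43x + y = 359.
Substituting y = 359 - 1.43x into the first: x(1 - 0.971·1.43) = 337 - 0.971·359.
So x* = -11.6/-0.389 = 29.8, and then y* = 359 - 1.43·29.8 = 316.

x* ≈ 29.8, y* ≈ 316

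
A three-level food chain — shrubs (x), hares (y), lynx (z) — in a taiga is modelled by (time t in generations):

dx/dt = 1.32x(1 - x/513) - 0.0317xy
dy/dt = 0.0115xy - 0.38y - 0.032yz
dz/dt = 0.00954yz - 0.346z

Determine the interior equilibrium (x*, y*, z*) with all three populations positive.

x* ≈ 66.2, y* ≈ 36.3, z* ≈ 11.9

From dz/dt = 0: 0.00954y* = 0.346, so y* = 36.3.
From dx/dt = 0: 1.32(1 - x*/513) = 0.0317·36.3, giving x* = 513·(1 - 0.871) = 66.2.
From dy/dt = 0: 0.0115·66.2 - 0.38 = 0.032z*, so z* = 0.381/0.032 = 11.9.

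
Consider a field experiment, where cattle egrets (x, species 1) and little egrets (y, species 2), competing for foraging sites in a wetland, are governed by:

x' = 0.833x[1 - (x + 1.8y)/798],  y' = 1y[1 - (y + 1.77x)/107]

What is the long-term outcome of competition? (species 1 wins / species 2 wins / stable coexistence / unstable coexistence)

Compare the nullcline intercepts: K1/α12 = 798/1.8 = 443 > K2 = 107; K2/α21 = 107/1.77 = 60.5 < K1 = 798.
Since the inequalities point opposite ways, species 1 can invade but species 2 cannot.

species 1 excludes species 2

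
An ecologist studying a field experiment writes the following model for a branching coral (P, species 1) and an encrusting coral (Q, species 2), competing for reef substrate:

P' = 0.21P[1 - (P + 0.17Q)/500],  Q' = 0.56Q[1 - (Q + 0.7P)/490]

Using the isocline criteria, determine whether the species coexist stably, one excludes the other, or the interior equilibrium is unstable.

stable coexistence

Compare the nullcline intercepts: K1/α12 = 500/0.17 = 2940 > K2 = 490; K2/α21 = 490/0.7 = 700 > K1 = 500.
Since both inequalities hold, each species can invade when rare, so the interior equilibrium is stable.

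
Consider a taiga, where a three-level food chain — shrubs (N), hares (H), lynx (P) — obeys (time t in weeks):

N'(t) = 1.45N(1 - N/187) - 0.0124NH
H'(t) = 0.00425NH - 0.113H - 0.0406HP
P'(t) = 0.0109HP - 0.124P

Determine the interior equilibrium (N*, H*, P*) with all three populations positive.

From dP/dt = 0: 0.0109H* = 0.124, so H* = 11.4.
From dN/dt = 0: 1.45(1 - N*/187) = 0.0124·11.4, giving N* = 187·(1 - 0.0973) = 169.
From dH/dt = 0: 0.00425·169 - 0.113 = 0.0406P*, so P* = 0.604/0.0406 = 14.9.

N* ≈ 169, H* ≈ 11.4, P* ≈ 14.9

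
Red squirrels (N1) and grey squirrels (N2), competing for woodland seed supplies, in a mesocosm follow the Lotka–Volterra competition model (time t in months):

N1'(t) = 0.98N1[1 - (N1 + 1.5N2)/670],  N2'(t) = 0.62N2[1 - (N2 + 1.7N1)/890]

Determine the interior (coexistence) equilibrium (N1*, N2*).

Setting both brackets to zero gives the nullclines N1 + 1.5N2 = 670 and 1.7N1 + N2 = 890.
Substituting N2 = 890 - 1.7N1 into the first: N1(1 - 1.5·1.7) = 670 - 1.5·890.
So N1* = -665/-1.55 = 429, and then N2* = 890 - 1.7·429 = 161.

N1* ≈ 429, N2* ≈ 161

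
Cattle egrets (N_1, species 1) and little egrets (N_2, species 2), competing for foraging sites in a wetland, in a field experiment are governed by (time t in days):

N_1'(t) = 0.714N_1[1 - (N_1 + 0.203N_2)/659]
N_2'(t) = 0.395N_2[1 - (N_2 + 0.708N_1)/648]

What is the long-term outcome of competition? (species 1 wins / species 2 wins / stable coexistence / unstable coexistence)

stable coexistence

Compare the nullcline intercepts: K1/α12 = 659/0.203 = 3250 > K2 = 648; K2/α21 = 648/0.708 = 915 > K1 = 659.
Since both inequalities hold, each species can invade when rare, so the interior equilibrium is stable.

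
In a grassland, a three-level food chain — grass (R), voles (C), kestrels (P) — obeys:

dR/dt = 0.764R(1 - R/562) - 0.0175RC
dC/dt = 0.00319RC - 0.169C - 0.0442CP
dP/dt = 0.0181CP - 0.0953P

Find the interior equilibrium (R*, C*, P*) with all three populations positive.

From dP/dt = 0: 0.0181C* = 0.0953, so C* = 5.27.
From dR/dt = 0: 0.764(1 - R*/562) = 0.0175·5.27, giving R* = 562·(1 - 0.121) = 494.
From dC/dt = 0: 0.00319·494 - 0.169 = 0.0442P*, so P* = 1.41/0.0442 = 31.8.

R* ≈ 494, C* ≈ 5.27, P* ≈ 31.8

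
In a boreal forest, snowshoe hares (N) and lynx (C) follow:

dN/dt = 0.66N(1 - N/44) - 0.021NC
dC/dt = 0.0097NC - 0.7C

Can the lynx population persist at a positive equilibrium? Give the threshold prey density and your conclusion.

The predator equation gives dC/dt > 0 only when N > 0.7/0.0097 = 72.2.
Without the predator, N → K = 44. Since 44 < 72.2, the predator cannot invade.

Threshold N = 72.2; K < 72.2, so no, the predator goes extinct.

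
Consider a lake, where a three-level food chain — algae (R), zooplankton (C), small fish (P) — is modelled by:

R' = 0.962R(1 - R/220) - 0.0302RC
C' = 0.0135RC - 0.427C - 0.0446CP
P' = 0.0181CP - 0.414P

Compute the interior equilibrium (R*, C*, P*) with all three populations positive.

R* ≈ 62, C* ≈ 22.9, P* ≈ 9.2

From dP/dt = 0: 0.0181C* = 0.414, so C* = 22.9.
From dR/dt = 0: 0.962(1 - R*/220) = 0.0302·22.9, giving R* = 220·(1 - 0.718) = 62.
From dC/dt = 0: 0.0135·62 - 0.427 = 0.0446P*, so P* = 0.41/0.0446 = 9.2.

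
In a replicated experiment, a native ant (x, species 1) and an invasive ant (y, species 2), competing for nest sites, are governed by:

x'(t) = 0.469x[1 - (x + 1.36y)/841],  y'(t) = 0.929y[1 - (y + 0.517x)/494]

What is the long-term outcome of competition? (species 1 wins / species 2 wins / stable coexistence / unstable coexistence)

stable coexistence

Compare the nullcline intercepts: K1/α12 = 841/1.36 = 618 > K2 = 494; K2/α21 = 494/0.517 = 956 > K1 = 841.
Since both inequalities hold, each species can invade when rare, so the interior equilibrium is stable.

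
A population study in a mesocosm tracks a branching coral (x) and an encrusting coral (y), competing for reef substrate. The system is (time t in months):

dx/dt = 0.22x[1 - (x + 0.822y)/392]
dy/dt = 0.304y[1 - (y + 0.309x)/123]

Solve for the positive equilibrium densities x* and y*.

x* ≈ 390, y* ≈ 2.51

Setting both brackets to zero gives the nullclines x + 0.822y = 392 and 0.309x + y = 123.
Substituting y = 123 - 0.309x into the first: x(1 - 0.822·0.309) = 392 - 0.822·123.
So x* = 291/0.746 = 390, and then y* = 123 - 0.309·390 = 2.51.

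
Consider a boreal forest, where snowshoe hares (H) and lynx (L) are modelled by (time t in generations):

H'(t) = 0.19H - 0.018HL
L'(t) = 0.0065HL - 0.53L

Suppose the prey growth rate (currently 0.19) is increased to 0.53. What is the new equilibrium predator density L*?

At the interior fixed point, setting dH/dt = 0 with H > 0 fixes L* = (prey growth rate)/(HL coefficient) — independent of the other coefficients.
With the change, L* = 0.53/0.018 = 29.4; it rises from 10.6.

L* ≈ 29.4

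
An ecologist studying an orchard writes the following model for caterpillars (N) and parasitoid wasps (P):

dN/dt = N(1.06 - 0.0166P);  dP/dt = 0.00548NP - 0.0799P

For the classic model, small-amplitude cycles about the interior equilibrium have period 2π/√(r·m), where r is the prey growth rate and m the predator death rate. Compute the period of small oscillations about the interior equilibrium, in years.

T ≈ 21.6 years

Here r = 1.06 and m = 0.0799, so r·m = 0.0847.
ω = √0.0847 = 0.291 per year, hence T = 2π/ω ≈ 21.6 years.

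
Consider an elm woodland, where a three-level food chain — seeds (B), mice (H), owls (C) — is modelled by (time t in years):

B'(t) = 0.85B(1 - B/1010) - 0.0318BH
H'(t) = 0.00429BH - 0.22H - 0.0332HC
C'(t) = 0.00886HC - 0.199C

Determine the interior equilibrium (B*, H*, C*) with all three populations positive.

B* ≈ 161, H* ≈ 22.5, C* ≈ 14.2

From dC/dt = 0: 0.00886H* = 0.199, so H* = 22.5.
From dB/dt = 0: 0.85(1 - B*/1010) = 0.0318·22.5, giving B* = 1010·(1 - 0.84) = 161.
From dH/dt = 0: 0.00429·161 - 0.22 = 0.0332C*, so C* = 0.472/0.0332 = 14.2.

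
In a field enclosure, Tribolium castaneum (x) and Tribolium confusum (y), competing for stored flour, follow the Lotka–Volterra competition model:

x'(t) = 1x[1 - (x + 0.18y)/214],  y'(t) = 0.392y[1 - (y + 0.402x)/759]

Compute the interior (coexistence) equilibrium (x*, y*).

x* ≈ 83.4, y* ≈ 725

Setting both brackets to zero gives the nullclines x + 0.18y = 214 and 0.402x + y = 759.
Substituting y = 759 - 0.402x into the first: x(1 - 0.18·0.402) = 214 - 0.18·759.
So x* = 77.4/0.928 = 83.4, and then y* = 759 - 0.402·83.4 = 725.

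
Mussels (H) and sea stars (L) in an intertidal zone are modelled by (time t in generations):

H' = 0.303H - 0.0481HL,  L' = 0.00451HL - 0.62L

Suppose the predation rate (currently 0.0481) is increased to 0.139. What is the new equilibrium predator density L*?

At the interior fixed point, setting dH/dt = 0 with H > 0 fixes L* = (prey growth rate)/(HL coefficient) — independent of the other coefficients.
With the change, L* = 0.303/0.139 = 2.18; it falls from 6.3.

L* ≈ 2.18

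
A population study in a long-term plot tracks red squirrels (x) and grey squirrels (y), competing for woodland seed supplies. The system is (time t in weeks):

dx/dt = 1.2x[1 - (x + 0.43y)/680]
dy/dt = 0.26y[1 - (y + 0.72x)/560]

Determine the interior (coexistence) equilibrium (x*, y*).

Setting both brackets to zero gives the nullclines x + 0.43y = 680 and 0.72x + y = 560.
Substituting y = 560 - 0.72x into the first: x(1 - 0.43·0.72) = 680 - 0.43·560.
So x* = 439/0.69 = 636, and then y* = 560 - 0.72·636 = 102.

x* ≈ 636, y* ≈ 102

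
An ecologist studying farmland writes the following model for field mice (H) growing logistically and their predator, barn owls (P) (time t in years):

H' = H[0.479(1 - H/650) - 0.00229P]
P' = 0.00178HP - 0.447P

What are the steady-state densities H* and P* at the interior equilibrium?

H* ≈ 251, P* ≈ 128

From dP/dt = 0 with P > 0: 0.00178H* = 0.447, so H* = 251.
Substitute into dH/dt = 0: 0.479(1 - 251/650) = 0.00229P*.
The bracket is 0.614, giving P* = 0.294/0.00229 = 128.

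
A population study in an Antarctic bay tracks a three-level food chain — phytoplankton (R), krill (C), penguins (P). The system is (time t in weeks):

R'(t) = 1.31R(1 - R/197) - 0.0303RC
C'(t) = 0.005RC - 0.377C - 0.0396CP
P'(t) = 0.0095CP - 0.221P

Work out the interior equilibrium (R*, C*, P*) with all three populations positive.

From dP/dt = 0: 0.0095C* = 0.221, so C* = 23.3.
From dR/dt = 0: 1.31(1 - R*/197) = 0.0303·23.3, giving R* = 197·(1 - 0.538) = 91.
From dC/dt = 0: 0.005·91 - 0.377 = 0.0396P*, so P* = 0.078/0.0396 = 1.97.

R* ≈ 91, C* ≈ 23.3, P* ≈ 1.97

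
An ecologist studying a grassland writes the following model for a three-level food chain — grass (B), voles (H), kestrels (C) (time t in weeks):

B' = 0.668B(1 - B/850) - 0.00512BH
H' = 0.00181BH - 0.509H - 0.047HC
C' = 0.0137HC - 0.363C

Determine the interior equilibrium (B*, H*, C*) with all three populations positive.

B* ≈ 677, H* ≈ 26.5, C* ≈ 15.3

From dC/dt = 0: 0.0137H* = 0.363, so H* = 26.5.
From dB/dt = 0: 0.668(1 - B*/850) = 0.00512·26.5, giving B* = 850·(1 - 0.203) = 677.
From dH/dt = 0: 0.00181·677 - 0.509 = 0.047C*, so C* = 0.717/0.047 = 15.3.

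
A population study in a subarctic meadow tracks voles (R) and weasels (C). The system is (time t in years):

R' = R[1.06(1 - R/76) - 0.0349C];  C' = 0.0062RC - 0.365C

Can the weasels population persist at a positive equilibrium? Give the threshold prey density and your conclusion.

Threshold R = 58.9; K > 58.9, so yes, the predator persists.

The predator equation gives dC/dt > 0 only when R > 0.365/0.0062 = 58.9.
Without the predator, R → K = 76. Since 76 > 58.9, the predator can invade and persist.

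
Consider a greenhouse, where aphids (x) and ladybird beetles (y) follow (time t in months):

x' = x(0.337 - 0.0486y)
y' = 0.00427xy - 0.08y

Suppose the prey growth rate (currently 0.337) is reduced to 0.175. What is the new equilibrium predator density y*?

y* ≈ 3.6

At the interior fixed point, setting dx/dt = 0 with x > 0 fixes y* = (prey growth rate)/(xy coefficient) — independent of the other coefficients.
With the change, y* = 0.175/0.0486 = 3.6; it falls from 6.93.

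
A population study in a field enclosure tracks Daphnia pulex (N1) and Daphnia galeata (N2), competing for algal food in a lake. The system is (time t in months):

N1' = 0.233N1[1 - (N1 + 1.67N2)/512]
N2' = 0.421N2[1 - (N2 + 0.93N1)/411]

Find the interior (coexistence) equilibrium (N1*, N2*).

Setting both brackets to zero gives the nullclines N1 + 1.67N2 = 512 and 0.93N1 + N2 = 411.
Substituting N2 = 411 - 0.93N1 into the first: N1(1 - 1.67·0.93) = 512 - 1.67·411.
So N1* = -174/-0.553 = 315, and then N2* = 411 - 0.93·315 = 118.

N1* ≈ 315, N2* ≈ 118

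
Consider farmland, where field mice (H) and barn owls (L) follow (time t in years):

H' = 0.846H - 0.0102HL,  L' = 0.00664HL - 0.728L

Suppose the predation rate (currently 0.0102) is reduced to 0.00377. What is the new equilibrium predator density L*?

At the interior fixed point, setting dH/dt = 0 with H > 0 fixes L* = (prey growth rate)/(HL coefficient) — independent of the other coefficients.
With the change, L* = 0.846/0.00377 = 224; it rises from 82.9.

L* ≈ 224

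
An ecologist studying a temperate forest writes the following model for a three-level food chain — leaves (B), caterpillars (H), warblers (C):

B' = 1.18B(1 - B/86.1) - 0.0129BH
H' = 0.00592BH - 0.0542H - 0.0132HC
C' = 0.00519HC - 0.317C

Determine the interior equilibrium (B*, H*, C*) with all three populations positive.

B* ≈ 28.6, H* ≈ 61.1, C* ≈ 8.72

From dC/dt = 0: 0.00519H* = 0.317, so H* = 61.1.
From dB/dt = 0: 1.18(1 - B*/86.1) = 0.0129·61.1, giving B* = 86.1·(1 - 0.668) = 28.6.
From dH/dt = 0: 0.00592·28.6 - 0.0542 = 0.0132C*, so C* = 0.115/0.0132 = 8.72.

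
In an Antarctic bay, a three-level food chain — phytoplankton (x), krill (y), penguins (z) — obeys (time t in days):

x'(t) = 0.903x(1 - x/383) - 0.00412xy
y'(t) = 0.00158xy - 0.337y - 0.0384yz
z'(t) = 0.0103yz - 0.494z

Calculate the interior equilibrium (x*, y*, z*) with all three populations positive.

x* ≈ 299, y* ≈ 48, z* ≈ 3.53

From dz/dt = 0: 0.0103y* = 0.494, so y* = 48.
From dx/dt = 0: 0.903(1 - x*/383) = 0.00412·48, giving x* = 383·(1 - 0.219) = 299.
From dy/dt = 0: 0.00158·299 - 0.337 = 0.0384z*, so z* = 0.136/0.0384 = 3.53.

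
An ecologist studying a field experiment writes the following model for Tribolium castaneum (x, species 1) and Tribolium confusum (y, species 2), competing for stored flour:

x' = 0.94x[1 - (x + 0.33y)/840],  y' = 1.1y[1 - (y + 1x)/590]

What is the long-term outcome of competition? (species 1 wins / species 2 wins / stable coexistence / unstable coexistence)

species 1 excludes species 2

Compare the nullcline intercepts: K1/α12 = 840/0.33 = 2550 > K2 = 590; K2/α21 = 590/1 = 590 < K1 = 840.
Since the inequalities point opposite ways, species 1 can invade but species 2 cannot.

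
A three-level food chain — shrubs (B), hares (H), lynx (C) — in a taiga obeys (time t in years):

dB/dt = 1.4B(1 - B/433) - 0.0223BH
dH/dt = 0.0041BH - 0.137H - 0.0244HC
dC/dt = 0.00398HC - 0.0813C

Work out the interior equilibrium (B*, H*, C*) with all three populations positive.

B* ≈ 292, H* ≈ 20.4, C* ≈ 43.5

From dC/dt = 0: 0.00398H* = 0.0813, so H* = 20.4.
From dB/dt = 0: 1.4(1 - B*/433) = 0.0223·20.4, giving B* = 433·(1 - 0.325) = 292.
From dH/dt = 0: 0.0041·292 - 0.137 = 0.0244C*, so C* = 1.06/0.0244 = 43.5.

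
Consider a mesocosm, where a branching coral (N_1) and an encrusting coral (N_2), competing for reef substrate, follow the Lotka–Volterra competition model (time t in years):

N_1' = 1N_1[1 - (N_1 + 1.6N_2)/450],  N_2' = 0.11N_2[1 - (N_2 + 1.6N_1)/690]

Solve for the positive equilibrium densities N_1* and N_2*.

Setting both brackets to zero gives the nullclines N_1 + 1.6N_2 = 450 and 1.6N_1 + N_2 = 690.
Substituting N_2 = 690 - 1.6N_1 into the first: N_1(1 - 1.6·1.6) = 450 - 1.6·690.
So N_1* = -654/-1.56 = 419, and then N_2* = 690 - 1.6·419 = 19.2.

N_1* ≈ 419, N_2* ≈ 19.2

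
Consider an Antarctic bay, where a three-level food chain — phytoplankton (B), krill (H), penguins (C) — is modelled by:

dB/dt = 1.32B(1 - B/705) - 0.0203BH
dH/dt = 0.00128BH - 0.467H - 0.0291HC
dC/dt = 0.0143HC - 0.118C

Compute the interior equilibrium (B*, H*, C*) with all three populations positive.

From dC/dt = 0: 0.0143H* = 0.118, so H* = 8.25.
From dB/dt = 0: 1.32(1 - B*/705) = 0.0203·8.25, giving B* = 705·(1 - 0.127) = 616.
From dH/dt = 0: 0.00128·616 - 0.467 = 0.0291C*, so C* = 0.321/0.0291 = 11.

B* ≈ 616, H* ≈ 8.25, C* ≈ 11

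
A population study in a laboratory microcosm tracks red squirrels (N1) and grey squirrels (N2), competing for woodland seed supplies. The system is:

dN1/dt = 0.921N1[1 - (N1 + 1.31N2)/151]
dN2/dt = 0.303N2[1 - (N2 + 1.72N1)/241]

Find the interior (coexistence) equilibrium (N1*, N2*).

N1* ≈ 131, N2* ≈ 14.9

Setting both brackets to zero gives the nullclines N1 + 1.31N2 = 151 and 1.72N1 + N2 = 241.
Substituting N2 = 241 - 1.72N1 into the first: N1(1 - 1.31·1.72) = 151 - 1.31·241.
So N1* = -165/-1.25 = 131, and then N2* = 241 - 1.72·131 = 14.9.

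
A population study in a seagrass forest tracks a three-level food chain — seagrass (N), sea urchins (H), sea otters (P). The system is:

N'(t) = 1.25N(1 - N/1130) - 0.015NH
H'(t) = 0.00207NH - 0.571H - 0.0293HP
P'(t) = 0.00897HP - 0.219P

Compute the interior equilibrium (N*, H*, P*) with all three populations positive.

N* ≈ 799, H* ≈ 24.4, P* ≈ 37

From dP/dt = 0: 0.00897H* = 0.219, so H* = 24.4.
From dN/dt = 0: 1.25(1 - N*/1130) = 0.015·24.4, giving N* = 1130·(1 - 0.293) = 799.
From dH/dt = 0: 0.00207·799 - 0.571 = 0.0293P*, so P* = 1.08/0.0293 = 37.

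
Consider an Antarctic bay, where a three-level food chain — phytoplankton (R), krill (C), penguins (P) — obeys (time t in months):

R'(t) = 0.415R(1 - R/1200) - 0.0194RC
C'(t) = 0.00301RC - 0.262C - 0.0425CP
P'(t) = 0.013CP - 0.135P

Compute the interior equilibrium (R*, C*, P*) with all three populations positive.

R* ≈ 617, C* ≈ 10.4, P* ≈ 37.6

From dP/dt = 0: 0.013C* = 0.135, so C* = 10.4.
From dR/dt = 0: 0.415(1 - R*/1200) = 0.0194·10.4, giving R* = 1200·(1 - 0.485) = 617.
From dC/dt = 0: 0.00301·617 - 0.262 = 0.0425P*, so P* = 1.6/0.0425 = 37.6.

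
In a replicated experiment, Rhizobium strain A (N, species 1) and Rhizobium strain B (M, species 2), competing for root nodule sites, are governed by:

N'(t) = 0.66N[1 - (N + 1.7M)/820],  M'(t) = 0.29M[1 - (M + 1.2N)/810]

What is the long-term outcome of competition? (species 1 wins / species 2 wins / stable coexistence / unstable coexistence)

unstable coexistence (outcome depends on initial conditions)

Compare the nullcline intercepts: K1/α12 = 820/1.7 = 482 < K2 = 810; K2/α21 = 810/1.2 = 675 < K1 = 820.
Since both are reversed, neither can invade when rare; the interior point is a saddle.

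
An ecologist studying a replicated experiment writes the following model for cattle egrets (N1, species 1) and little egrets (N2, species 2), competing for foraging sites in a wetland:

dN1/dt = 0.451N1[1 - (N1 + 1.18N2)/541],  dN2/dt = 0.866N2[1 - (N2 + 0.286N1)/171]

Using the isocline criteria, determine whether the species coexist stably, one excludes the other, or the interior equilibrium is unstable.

Compare the nullcline intercepts: K1/α12 = 541/1.18 = 458 > K2 = 171; K2/α21 = 171/0.286 = 598 > K1 = 541.
Since both inequalities hold, each species can invade when rare, so the interior equilibrium is stable.

stable coexistence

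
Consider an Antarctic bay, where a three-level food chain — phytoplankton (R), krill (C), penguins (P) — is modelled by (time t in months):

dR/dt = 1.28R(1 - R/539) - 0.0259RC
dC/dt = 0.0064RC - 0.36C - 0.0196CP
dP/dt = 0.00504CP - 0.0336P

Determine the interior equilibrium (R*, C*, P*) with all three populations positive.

From dP/dt = 0: 0.00504C* = 0.0336, so C* = 6.67.
From dR/dt = 0: 1.28(1 - R*/539) = 0.0259·6.67, giving R* = 539·(1 - 0.135) = 466.
From dC/dt = 0: 0.0064·466 - 0.36 = 0.0196P*, so P* = 2.62/0.0196 = 134.

R* ≈ 466, C* ≈ 6.67, P* ≈ 134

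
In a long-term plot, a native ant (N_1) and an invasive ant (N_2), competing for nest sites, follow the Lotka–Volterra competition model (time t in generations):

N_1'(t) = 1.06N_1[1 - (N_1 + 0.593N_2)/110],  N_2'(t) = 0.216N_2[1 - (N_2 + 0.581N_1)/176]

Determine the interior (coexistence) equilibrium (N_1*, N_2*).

N_1* ≈ 8.59, N_2* ≈ 171

Setting both brackets to zero gives the nullclines N_1 + 0.593N_2 = 110 and 0.581N_1 + N_2 = 176.
Substituting N_2 = 176 - 0.581N_1 into the first: N_1(1 - 0.593·0.581) = 110 - 0.593·176.
So N_1* = 5.63/0.655 = 8.59, and then N_2* = 176 - 0.581·8.59 = 171.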